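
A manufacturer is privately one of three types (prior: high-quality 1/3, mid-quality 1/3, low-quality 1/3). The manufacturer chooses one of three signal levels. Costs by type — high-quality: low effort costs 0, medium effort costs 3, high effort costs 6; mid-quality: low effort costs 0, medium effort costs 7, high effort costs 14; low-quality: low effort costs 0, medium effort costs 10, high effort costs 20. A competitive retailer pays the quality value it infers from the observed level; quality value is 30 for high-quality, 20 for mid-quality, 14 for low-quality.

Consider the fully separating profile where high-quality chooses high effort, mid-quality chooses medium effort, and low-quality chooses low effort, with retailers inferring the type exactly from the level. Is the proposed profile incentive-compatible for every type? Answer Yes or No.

No

Separating prices: high effort → 30, medium effort → 20, low effort → 14.
high-quality (assigned high effort): low effort: 14 − 0 = 14; medium effort: 20 − 3 = 17; high effort: 30 − 6 = 24. high-quality stays.
mid-quality (assigned medium effort): low effort: 14 − 0 = 14; medium effort: 20 − 7 = 13; high effort: 30 − 14 = 16. mid-quality prefers high effort.
low-quality (assigned low effort): low effort: 14 − 0 = 14; medium effort: 20 − 10 = 10; high effort: 30 − 20 = 10. low-quality stays.
At least one type deviates; the separating profile fails.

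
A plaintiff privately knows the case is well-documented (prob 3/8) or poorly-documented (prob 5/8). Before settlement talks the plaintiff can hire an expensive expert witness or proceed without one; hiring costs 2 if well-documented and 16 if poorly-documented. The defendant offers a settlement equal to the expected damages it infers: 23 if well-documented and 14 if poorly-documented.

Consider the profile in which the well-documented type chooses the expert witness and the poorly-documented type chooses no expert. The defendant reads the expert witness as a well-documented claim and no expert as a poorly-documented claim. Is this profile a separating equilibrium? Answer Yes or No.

Yes

Under these beliefs, the expert witness earns settlement 23 and no expert earns settlement 14.
well-documented: the expert witness nets 23 − 2 = 21; no expert nets 14. well-documented prefers the expert witness.
poorly-documented: the expert witness nets 23 − 16 = 7; no expert nets 14. poorly-documented prefers no expert.
Neither type deviates, so the separating profile is an equilibrium.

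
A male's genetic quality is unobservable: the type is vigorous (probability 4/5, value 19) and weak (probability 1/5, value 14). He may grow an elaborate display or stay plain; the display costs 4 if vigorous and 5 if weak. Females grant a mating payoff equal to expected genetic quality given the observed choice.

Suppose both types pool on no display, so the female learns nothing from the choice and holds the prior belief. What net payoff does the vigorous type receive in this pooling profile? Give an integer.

18

Pooled mating payoff = 4/5·19 + 1/5·14 = 18.
vigorous pays no cost for no display, so net payoff = 18.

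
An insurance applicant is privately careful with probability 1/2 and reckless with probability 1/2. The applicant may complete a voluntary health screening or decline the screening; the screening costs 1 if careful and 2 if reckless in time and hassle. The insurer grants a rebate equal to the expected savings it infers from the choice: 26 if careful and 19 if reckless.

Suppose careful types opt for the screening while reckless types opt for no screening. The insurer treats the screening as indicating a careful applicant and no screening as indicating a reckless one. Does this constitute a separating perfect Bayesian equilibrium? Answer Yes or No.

No

Under these beliefs, the screening earns rebate 26 and no screening earns rebate 19.
careful: the screening nets 26 − 1 = 25; no screening nets 19. careful prefers the screening.
reckless: the screening nets 26 − 2 = 24; no screening nets 19. reckless would deviate to the screening.
reckless has a profitable deviation, so the profile is not an equilibrium.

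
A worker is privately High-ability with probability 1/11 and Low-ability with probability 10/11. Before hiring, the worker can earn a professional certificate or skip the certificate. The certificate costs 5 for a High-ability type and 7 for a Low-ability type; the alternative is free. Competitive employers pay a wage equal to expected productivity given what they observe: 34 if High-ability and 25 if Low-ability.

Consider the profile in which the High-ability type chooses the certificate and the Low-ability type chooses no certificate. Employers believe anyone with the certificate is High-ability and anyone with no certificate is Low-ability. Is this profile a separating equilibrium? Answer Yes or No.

No

Under these beliefs, the certificate earns wage 34 and no certificate earns wage 25.
High-ability: the certificate nets 34 − 5 = 29; no certificate nets 25. High-ability prefers the certificate.
Low-ability: the certificate nets 34 − 7 = 27; no certificate nets 25. Low-ability would deviate to the certificate.
Low-ability has a profitable deviation, so the profile is not an equilibrium.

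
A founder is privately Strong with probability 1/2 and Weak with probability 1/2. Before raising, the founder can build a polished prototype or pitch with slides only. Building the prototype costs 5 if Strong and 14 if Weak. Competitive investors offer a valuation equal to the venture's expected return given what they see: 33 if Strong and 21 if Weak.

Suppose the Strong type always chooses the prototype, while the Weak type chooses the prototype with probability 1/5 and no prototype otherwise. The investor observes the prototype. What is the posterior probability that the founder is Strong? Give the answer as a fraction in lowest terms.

P(the prototype) = (1/2)·1 + (1/2)·(1/5) = 3/5.
By Bayes' rule, P(Strong | the prototype) = (1/2) / (3/5) = 5/6.

5/6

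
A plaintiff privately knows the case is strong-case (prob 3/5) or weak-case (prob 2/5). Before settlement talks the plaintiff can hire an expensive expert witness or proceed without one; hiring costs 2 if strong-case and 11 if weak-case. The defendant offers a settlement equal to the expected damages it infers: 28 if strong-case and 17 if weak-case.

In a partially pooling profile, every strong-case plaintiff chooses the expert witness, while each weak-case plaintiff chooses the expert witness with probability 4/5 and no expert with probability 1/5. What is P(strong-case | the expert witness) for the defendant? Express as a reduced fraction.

15/23

P(the expert witness) = (3/5)·1 + (2/5)·(4/5) = 23/25.
By Bayes' rule, P(strong-case | the expert witness) = (3/5) / (23/25) = 15/23.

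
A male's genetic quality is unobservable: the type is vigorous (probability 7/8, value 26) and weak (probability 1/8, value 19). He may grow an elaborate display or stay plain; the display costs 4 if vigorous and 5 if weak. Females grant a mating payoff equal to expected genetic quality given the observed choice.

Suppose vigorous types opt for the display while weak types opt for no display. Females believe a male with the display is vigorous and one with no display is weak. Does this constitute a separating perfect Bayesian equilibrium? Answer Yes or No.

No

Under these beliefs, the display earns mating payoff 26 and no display earns mating payoff 19.
vigorous: the display nets 26 − 4 = 22; no display nets 19. vigorous prefers the display.
weak: the display nets 26 − 5 = 21; no display nets 19. weak would deviate to the display.
weak has a profitable deviation, so the profile is not an equilibrium.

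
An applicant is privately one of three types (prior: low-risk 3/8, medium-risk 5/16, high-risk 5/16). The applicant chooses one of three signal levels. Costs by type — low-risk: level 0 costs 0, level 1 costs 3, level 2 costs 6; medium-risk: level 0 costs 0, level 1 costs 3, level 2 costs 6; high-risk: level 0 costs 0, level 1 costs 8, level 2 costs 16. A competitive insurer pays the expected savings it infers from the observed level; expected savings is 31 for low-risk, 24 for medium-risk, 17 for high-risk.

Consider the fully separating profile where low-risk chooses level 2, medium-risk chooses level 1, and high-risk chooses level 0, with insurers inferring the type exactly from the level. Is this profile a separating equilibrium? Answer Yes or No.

Separating rebates: level 2 → 31, level 1 → 24, level 0 → 17.
low-risk (assigned level 2): level 0: 17 − 0 = 17; level 1: 24 − 3 = 21; level 2: 31 − 6 = 25. low-risk stays.
medium-risk (assigned level 1): level 0: 17 − 0 = 17; level 1: 24 − 3 = 21; level 2: 31 − 6 = 25. medium-risk prefers level 2.
high-risk (assigned level 0): level 0: 17 − 0 = 17; level 1: 24 − 8 = 16; level 2: 31 − 16 = 15. high-risk stays.
At least one type deviates; the separating profile fails.

No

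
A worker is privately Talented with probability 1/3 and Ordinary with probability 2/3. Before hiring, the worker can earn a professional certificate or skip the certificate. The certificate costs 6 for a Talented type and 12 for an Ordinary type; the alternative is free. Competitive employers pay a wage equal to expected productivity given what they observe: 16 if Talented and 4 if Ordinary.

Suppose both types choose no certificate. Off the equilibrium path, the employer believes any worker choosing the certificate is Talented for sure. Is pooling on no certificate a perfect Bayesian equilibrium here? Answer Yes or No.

No

On path, the employer holds the prior and pays 1/3·16 + 2/3·4 = 8. Off path (the certificate), believing Talented, it pays 16.
Talented: no certificate nets 8; the certificate nets 16 − 6 = 10. Talented would deviate.
Ordinary: no certificate nets 8; the certificate nets 16 − 12 = 4. Ordinary stays.
A type deviates, so pooling fails.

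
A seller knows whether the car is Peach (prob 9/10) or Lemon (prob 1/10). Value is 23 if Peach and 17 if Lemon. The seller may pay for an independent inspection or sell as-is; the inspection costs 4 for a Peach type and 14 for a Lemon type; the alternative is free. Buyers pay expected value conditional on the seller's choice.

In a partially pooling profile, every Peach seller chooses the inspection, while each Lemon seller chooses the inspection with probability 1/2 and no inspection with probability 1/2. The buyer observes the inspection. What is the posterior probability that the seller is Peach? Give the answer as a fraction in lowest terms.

P(the inspection) = (9/10)·1 + (1/10)·(1/2) = 19/20.
By Bayes' rule, P(Peach | the inspection) = (9/10) / (19/20) = 18/19.

18/19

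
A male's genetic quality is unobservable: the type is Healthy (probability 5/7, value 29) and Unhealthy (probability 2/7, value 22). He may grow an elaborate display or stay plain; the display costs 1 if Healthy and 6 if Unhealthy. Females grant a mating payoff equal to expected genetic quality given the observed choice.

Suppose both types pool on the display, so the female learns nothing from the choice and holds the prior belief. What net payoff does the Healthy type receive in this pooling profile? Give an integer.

Pooled mating payoff = 5/7·29 + 2/7·22 = 27.
Healthy pays cost 1 for the display, so net payoff = 27 − 1 = 26.

26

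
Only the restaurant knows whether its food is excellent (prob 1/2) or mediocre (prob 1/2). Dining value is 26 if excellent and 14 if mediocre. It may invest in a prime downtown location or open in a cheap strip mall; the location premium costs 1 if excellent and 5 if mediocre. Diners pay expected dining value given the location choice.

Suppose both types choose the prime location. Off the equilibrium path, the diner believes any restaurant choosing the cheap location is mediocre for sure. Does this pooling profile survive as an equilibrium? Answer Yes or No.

Yes

On path, the diner holds the prior and pays 1/2·26 + 1/2·14 = 20. Off path (the cheap location), believing mediocre, it pays 14.
excellent: the prime location nets 20 − 1 = 19; the cheap location nets 14. excellent stays.
mediocre: the prime location nets 20 − 5 = 15; the cheap location nets 14. mediocre stays.
No type deviates, so pooling is sustained.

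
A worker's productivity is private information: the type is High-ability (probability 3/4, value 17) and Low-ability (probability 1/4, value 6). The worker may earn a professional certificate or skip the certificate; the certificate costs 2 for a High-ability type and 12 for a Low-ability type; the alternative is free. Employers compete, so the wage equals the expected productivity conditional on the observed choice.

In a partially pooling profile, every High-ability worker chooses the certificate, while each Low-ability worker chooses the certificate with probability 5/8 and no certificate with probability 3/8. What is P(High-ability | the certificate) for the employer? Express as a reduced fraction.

P(the certificate) = (3/4)·1 + (1/4)·(5/8) = 29/32.
By Bayes' rule, P(High-ability | the certificate) = (3/4) / (29/32) = 24/29.

24/29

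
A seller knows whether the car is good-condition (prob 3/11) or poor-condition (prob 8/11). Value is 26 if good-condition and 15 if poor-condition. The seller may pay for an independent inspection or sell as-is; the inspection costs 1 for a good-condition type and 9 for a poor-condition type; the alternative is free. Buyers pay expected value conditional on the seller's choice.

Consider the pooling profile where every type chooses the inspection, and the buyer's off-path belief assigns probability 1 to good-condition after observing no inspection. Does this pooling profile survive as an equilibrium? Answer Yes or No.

On path, the buyer holds the prior and pays 3/11·26 + 8/11·15 = 18. Off path (no inspection), believing good-condition, it pays 26.
good-condition: the inspection nets 18 − 1 = 17; no inspection nets 26. good-condition would deviate.
poor-condition: the inspection nets 18 − 9 = 9; no inspection nets 26. poor-condition would deviate.
A type deviates, so pooling fails.

No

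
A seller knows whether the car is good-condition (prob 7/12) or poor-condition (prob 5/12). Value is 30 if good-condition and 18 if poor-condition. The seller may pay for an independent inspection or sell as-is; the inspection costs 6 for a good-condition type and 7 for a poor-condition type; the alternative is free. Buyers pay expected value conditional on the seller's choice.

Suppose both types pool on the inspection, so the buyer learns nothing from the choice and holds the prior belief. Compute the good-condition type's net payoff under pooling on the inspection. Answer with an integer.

Pooled price = 7/12·30 + 5/12·18 = 25.
good-condition pays cost 6 for the inspection, so net payoff = 25 − 6 = 19.

19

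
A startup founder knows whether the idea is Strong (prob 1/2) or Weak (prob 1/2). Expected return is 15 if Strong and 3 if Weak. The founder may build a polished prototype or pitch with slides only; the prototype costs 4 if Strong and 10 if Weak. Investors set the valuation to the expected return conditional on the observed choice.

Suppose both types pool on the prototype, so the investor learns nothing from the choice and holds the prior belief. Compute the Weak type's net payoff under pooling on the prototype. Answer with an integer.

Pooled valuation = 1/2·15 + 1/2·3 = 9.
Weak pays cost 10 for the prototype, so net payoff = 9 − 10 = -1.

-1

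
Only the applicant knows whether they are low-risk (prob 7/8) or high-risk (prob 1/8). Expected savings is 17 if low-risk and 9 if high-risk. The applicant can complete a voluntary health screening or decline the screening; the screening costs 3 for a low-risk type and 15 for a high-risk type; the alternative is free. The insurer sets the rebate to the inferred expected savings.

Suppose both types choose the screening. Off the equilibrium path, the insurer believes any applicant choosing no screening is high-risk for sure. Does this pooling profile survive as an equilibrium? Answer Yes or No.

On path, the insurer holds the prior and pays 7/8·17 + 1/8·9 = 16. Off path (no screening), believing high-risk, it pays 9.
low-risk: the screening nets 16 − 3 = 13; no screening nets 9. low-risk stays.
high-risk: the screening nets 16 − 15 = 1; no screening nets 9. high-risk would deviate.
A type deviates, so pooling fails.

No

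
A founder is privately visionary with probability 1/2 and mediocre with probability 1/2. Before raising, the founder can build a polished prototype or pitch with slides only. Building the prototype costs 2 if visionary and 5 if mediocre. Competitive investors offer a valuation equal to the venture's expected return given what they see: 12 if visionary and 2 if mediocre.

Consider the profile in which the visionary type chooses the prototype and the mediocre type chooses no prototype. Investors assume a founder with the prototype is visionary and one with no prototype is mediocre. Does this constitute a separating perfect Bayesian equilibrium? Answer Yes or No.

No

Under these beliefs, the prototype earns valuation 12 and no prototype earns valuation 2.
visionary: the prototype nets 12 − 2 = 10; no prototype nets 2. visionary prefers the prototype.
mediocre: the prototype nets 12 − 5 = 7; no prototype nets 2. mediocre would deviate to the prototype.
mediocre has a profitable deviation, so the profile is not an equilibrium.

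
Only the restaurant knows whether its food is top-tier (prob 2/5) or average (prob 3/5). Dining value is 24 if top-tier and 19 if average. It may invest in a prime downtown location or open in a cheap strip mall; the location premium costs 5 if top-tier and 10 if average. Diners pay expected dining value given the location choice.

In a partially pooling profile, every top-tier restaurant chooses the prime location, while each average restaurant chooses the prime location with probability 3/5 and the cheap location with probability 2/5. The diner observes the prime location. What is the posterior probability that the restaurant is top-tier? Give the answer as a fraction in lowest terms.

10/19

P(the prime location) = (2/5)·1 + (3/5)·(3/5) = 19/25.
By Bayes' rule, P(top-tier | the prime location) = (2/5) / (19/25) = 10/19.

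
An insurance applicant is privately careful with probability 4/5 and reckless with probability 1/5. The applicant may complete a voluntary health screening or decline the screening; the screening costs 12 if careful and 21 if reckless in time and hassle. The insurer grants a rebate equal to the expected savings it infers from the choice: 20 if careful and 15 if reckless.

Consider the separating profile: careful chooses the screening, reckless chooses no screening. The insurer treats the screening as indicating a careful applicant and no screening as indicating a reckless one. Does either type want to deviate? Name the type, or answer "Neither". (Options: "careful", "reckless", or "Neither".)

careful

The screening pays 20; no screening pays 15.
careful: assigned the screening, nets 20 − 12 = 8; deviating to no screening nets 15.
reckless: assigned no screening, nets 15; deviating to the screening nets 20 − 21 = -1.
The careful type gains 7 by deviating.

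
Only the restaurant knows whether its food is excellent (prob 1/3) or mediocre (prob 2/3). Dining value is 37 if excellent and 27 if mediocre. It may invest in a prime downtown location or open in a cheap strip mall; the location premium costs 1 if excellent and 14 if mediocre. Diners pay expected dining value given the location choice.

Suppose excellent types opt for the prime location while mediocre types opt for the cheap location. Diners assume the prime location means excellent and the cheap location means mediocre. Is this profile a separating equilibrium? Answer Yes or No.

Under these beliefs, the prime location earns price premium 37 and the cheap location earns price premium 27.
excellent: the prime location nets 37 − 1 = 36; the cheap location nets 27. excellent prefers the prime location.
mediocre: the prime location nets 37 − 14 = 23; the cheap location nets 27. mediocre prefers the cheap location.
Neither type deviates, so the separating profile is an equilibrium.

Yes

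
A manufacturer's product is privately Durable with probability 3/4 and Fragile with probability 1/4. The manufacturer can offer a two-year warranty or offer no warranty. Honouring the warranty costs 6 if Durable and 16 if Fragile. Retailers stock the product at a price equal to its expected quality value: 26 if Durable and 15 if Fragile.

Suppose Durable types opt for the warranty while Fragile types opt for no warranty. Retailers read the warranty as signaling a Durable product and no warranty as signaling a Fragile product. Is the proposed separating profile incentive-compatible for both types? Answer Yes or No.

Under these beliefs, the warranty earns price 26 and no warranty earns price 15.
Durable: the warranty nets 26 − 6 = 20; no warranty nets 15. Durable prefers the warranty.
Fragile: the warranty nets 26 − 16 = 10; no warranty nets 15. Fragile prefers no warranty.
Neither type deviates, so the separating profile is an equilibrium.

Yes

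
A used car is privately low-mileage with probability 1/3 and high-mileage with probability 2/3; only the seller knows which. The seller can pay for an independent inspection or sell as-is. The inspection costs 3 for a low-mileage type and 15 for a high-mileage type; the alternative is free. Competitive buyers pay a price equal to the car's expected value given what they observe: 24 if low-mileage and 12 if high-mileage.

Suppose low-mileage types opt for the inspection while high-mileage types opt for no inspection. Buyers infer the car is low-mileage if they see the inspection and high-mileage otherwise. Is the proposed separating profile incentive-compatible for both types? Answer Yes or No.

Under these beliefs, the inspection earns price 24 and no inspection earns price 12.
low-mileage: the inspection nets 24 − 3 = 21; no inspection nets 12. low-mileage prefers the inspection.
high-mileage: the inspection nets 24 − 15 = 9; no inspection nets 12. high-mileage prefers no inspection.
Neither type deviates, so the separating profile is an equilibrium.

Yes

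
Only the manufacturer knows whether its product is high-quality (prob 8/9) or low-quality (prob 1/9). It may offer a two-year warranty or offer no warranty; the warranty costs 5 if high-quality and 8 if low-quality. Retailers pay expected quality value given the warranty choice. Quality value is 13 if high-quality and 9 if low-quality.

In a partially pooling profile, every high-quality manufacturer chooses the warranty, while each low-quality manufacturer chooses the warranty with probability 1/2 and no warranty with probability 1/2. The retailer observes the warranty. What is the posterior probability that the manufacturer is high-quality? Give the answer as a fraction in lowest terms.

16/17

P(the warranty) = (8/9)·1 + (1/9)·(1/2) = 17/18.
By Bayes' rule, P(high-quality | the warranty) = (8/9) / (17/18) = 16/17.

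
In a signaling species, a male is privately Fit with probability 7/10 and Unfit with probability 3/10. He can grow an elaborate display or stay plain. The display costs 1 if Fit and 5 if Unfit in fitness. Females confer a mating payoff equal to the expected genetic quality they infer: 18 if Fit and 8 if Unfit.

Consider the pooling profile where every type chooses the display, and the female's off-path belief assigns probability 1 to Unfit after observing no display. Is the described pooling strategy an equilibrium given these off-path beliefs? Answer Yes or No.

Yes

On path, the female holds the prior and pays 7/10·18 + 3/10·8 = 15. Off path (no display), believing Unfit, it pays 8.
Fit: the display nets 15 − 1 = 14; no display nets 8. Fit stays.
Unfit: the display nets 15 − 5 = 10; no display nets 8. Unfit stays.
No type deviates, so pooling is sustained.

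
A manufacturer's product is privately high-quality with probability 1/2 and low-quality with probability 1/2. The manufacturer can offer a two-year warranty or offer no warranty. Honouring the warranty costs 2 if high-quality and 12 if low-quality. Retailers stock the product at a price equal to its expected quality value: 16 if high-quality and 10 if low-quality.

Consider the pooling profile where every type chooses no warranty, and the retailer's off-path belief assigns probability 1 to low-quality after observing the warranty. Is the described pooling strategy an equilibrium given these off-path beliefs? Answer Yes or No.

On path, the retailer holds the prior and pays 1/2·16 + 1/2·10 = 13. Off path (the warranty), believing low-quality, it pays 10.
high-quality: no warranty nets 13; the warranty nets 10 − 2 = 8. high-quality stays.
low-quality: no warranty nets 13; the warranty nets 10 − 12 = -2. low-quality stays.
No type deviates, so pooling is sustained.

Yes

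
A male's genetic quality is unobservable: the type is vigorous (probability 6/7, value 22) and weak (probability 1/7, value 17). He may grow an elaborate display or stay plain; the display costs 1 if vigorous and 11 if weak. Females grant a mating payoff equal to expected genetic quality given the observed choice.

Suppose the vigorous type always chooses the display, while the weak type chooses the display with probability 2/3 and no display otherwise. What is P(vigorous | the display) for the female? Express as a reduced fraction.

P(the display) = (6/7)·1 + (1/7)·(2/3) = 20/21.
By Bayes' rule, P(vigorous | the display) = (6/7) / (20/21) = 9/10.

9/10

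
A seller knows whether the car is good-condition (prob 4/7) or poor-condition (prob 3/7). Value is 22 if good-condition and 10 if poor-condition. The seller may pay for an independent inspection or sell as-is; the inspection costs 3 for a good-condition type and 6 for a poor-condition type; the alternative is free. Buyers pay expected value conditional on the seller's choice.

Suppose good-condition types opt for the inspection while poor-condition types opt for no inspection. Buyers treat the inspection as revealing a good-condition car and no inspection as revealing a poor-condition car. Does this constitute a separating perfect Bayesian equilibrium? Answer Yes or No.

Under these beliefs, the inspection earns price 22 and no inspection earns price 10.
good-condition: the inspection nets 22 − 3 = 19; no inspection nets 10. good-condition prefers the inspection.
poor-condition: the inspection nets 22 − 6 = 16; no inspection nets 10. poor-condition would deviate to the inspection.
poor-condition has a profitable deviation, so the profile is not an equilibrium.

No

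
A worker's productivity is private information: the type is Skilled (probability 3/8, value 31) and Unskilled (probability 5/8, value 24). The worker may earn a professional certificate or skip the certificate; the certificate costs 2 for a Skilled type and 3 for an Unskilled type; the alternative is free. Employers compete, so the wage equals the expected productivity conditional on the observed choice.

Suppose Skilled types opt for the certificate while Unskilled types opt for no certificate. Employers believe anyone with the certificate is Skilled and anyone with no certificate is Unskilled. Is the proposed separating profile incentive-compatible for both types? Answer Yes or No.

No

Under these beliefs, the certificate earns wage 31 and no certificate earns wage 24.
Skilled: the certificate nets 31 − 2 = 29; no certificate nets 24. Skilled prefers the certificate.
Unskilled: the certificate nets 31 − 3 = 28; no certificate nets 24. Unskilled would deviate to the certificate.
Unskilled has a profitable deviation, so the profile is not an equilibrium.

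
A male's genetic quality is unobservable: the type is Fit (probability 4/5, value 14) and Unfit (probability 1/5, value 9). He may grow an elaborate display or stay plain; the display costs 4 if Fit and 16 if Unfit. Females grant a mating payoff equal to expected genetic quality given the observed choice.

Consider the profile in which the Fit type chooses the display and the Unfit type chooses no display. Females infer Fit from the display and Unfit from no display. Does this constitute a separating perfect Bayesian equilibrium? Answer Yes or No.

Yes

Under these beliefs, the display earns mating payoff 14 and no display earns mating payoff 9.
Fit: the display nets 14 − 4 = 10; no display nets 9. Fit prefers the display.
Unfit: the display nets 14 − 16 = -2; no display nets 9. Unfit prefers no display.
Neither type deviates, so the separating profile is an equilibrium.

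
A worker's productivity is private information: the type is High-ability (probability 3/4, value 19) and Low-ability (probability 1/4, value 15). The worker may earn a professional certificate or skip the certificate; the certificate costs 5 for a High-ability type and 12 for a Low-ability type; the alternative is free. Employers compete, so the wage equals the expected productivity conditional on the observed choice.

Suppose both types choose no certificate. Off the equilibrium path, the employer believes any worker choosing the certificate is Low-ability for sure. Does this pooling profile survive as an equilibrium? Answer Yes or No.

On path, the employer holds the prior and pays 3/4·19 + 1/4·15 = 18. Off path (the certificate), believing Low-ability, it pays 15.
High-ability: no certificate nets 18; the certificate nets 15 − 5 = 10. High-ability stays.
Low-ability: no certificate nets 18; the certificate nets 15 − 12 = 3. Low-ability stays.
No type deviates, so pooling is sustained.

Yes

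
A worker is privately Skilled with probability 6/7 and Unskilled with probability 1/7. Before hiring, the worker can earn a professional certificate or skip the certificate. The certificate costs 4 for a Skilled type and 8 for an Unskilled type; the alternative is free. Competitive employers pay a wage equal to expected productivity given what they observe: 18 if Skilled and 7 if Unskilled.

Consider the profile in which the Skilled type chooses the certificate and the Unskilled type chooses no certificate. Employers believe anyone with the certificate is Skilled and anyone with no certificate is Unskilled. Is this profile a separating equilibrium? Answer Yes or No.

Under these beliefs, the certificate earns wage 18 and no certificate earns wage 7.
Skilled: the certificate nets 18 − 4 = 14; no certificate nets 7. Skilled prefers the certificate.
Unskilled: the certificate nets 18 − 8 = 10; no certificate nets 7. Unskilled would deviate to the certificate.
Unskilled has a profitable deviation, so the profile is not an equilibrium.

No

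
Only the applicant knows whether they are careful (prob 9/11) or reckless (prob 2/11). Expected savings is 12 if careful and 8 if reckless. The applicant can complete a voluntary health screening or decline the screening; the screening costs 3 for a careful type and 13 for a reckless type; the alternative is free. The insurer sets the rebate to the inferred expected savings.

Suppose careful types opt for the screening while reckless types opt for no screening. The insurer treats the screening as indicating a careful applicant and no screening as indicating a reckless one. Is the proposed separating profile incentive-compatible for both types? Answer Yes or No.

Yes

Under these beliefs, the screening earns rebate 12 and no screening earns rebate 8.
careful: the screening nets 12 − 3 = 9; no screening nets 8. careful prefers the screening.
reckless: the screening nets 12 − 13 = -1; no screening nets 8. reckless prefers no screening.
Neither type deviates, so the separating profile is an equilibrium.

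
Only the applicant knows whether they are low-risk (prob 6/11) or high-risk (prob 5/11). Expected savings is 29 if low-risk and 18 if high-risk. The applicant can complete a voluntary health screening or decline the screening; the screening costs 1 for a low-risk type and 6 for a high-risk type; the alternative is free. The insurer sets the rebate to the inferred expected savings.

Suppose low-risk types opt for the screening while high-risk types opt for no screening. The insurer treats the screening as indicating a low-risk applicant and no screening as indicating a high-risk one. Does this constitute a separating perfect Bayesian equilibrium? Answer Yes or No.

Under these beliefs, the screening earns rebate 29 and no screening earns rebate 18.
low-risk: the screening nets 29 − 1 = 28; no screening nets 18. low-risk prefers the screening.
high-risk: the screening nets 29 − 6 = 23; no screening nets 18. high-risk would deviate to the screening.
high-risk has a profitable deviation, so the profile is not an equilibrium.

No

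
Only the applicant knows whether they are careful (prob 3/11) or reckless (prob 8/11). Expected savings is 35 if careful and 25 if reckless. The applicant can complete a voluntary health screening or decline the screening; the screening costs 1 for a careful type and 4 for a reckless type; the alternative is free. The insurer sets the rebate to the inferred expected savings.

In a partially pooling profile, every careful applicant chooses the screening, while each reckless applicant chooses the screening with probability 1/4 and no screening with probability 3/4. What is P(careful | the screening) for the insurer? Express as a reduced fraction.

3/5

P(the screening) = (3/11)·1 + (8/11)·(1/4) = 5/11.
By Bayes' rule, P(careful | the screening) = (3/11) / (5/11) = 3/5.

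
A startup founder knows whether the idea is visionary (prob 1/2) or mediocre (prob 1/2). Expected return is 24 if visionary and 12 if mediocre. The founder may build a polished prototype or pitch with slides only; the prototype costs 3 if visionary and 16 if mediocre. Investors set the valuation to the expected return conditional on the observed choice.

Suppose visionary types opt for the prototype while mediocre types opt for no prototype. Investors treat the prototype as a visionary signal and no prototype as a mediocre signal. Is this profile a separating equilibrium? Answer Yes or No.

Under these beliefs, the prototype earns valuation 24 and no prototype earns valuation 12.
visionary: the prototype nets 24 − 3 = 21; no prototype nets 12. visionary prefers the prototype.
mediocre: the prototype nets 24 − 16 = 8; no prototype nets 12. mediocre prefers no prototype.
Neither type deviates, so the separating profile is an equilibrium.

Yes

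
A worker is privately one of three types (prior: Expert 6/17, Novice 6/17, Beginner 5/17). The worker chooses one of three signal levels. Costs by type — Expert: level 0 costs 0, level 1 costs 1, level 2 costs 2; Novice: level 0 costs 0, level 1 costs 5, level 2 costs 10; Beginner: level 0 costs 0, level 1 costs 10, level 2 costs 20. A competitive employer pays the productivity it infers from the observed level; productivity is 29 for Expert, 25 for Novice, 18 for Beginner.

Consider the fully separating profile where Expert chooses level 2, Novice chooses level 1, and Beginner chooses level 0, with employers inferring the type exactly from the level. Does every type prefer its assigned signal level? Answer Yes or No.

Yes

Separating wages: level 2 → 29, level 1 → 25, level 0 → 18.
Expert (assigned level 2): level 0: 18 − 0 = 18; level 1: 25 − 1 = 24; level 2: 29 − 2 = 27. Expert stays.
Novice (assigned level 1): level 0: 18 − 0 = 18; level 1: 25 − 5 = 20; level 2: 29 − 10 = 19. Novice stays.
Beginner (assigned level 0): level 0: 18 − 0 = 18; level 1: 25 − 10 = 15; level 2: 29 − 20 = 9. Beginner stays.
Every type prefers its assigned level; separation holds.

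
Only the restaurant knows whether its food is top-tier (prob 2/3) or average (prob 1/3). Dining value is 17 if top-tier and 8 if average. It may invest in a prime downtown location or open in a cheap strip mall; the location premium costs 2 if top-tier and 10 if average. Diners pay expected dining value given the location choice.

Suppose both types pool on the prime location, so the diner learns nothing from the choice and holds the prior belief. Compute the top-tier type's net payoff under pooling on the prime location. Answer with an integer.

Pooled price premium = 2/3·17 + 1/3·8 = 14.
top-tier pays cost 2 for the prime location, so net payoff = 14 − 2 = 12.

12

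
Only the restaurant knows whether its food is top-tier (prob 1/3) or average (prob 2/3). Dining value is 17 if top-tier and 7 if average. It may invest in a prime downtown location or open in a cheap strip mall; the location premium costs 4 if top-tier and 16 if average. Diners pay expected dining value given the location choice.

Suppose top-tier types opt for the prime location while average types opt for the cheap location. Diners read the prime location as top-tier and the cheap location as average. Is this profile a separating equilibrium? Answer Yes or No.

Under these beliefs, the prime location earns price premium 17 and the cheap location earns price premium 7.
top-tier: the prime location nets 17 − 4 = 13; the cheap location nets 7. top-tier prefers the prime location.
average: the prime location nets 17 − 16 = 1; the cheap location nets 7. average prefers the cheap location.
Neither type deviates, so the separating profile is an equilibrium.

Yes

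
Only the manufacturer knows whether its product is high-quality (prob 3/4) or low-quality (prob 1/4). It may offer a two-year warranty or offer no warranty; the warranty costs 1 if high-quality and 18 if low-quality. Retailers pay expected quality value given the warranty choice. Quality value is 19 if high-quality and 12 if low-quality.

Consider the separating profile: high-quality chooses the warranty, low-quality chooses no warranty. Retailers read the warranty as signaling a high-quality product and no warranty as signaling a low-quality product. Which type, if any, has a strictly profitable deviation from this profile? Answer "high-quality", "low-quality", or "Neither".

Neither

The warranty pays 19; no warranty pays 12.
high-quality: assigned the warranty, nets 19 − 1 = 18; deviating to no warranty nets 12.
low-quality: assigned no warranty, nets 12; deviating to the warranty nets 19 − 18 = 1.
Both types strictly prefer their assigned action; no profitable deviation.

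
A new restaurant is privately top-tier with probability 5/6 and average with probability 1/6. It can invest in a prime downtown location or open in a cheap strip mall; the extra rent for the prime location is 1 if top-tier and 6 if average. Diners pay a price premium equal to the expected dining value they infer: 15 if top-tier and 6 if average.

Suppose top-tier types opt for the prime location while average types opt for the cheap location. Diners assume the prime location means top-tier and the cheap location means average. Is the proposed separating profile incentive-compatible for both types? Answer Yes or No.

No

Under these beliefs, the prime location earns price premium 15 and the cheap location earns price premium 6.
top-tier: the prime location nets 15 − 1 = 14; the cheap location nets 6. top-tier prefers the prime location.
average: the prime location nets 15 − 6 = 9; the cheap location nets 6. average would deviate to the prime location.
average has a profitable deviation, so the profile is not an equilibrium.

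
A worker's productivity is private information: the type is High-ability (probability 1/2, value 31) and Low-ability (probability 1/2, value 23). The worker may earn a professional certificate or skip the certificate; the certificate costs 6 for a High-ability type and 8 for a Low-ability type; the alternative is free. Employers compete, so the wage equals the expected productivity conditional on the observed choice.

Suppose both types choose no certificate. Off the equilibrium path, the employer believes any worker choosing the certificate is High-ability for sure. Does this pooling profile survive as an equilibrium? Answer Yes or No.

On path, the employer holds the prior and pays 1/2·31 + 1/2·23 = 27. Off path (the certificate), believing High-ability, it pays 31.
High-ability: no certificate nets 27; the certificate nets 31 − 6 = 25. High-ability stays.
Low-ability: no certificate nets 27; the certificate nets 31 − 8 = 23. Low-ability stays.
No type deviates, so pooling is sustained.

Yes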